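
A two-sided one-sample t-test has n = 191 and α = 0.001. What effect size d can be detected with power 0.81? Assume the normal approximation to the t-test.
d ≈ 0.30

Minimum detectable effect (one-sample t-test, normal approximation):
d = (z_{α/2} + z_β) / √n
d = (3.291 + 0.878) / √191
d = 4.168 / 13.820
d ≈ 0.30

By Cohen's convention (0.2 small / 0.5 medium / 0.8 large): small effect.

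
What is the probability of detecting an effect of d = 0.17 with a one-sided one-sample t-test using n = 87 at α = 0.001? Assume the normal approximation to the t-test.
Power ≈ 0.07

Power calculation (one-sample t-test, normal approximation):
z_β = d · √n - z_α
z_β = 0.17 · √87 - 3.090
z_β = 0.17 · 9.327 - 3.090
z_β = -1.505

Power = Φ(z_β) = Φ(-1.505) ≈ 0.066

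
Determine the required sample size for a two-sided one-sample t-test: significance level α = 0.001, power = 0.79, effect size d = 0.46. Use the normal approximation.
n = 80

Sample size formula (one-sample t-test, normal approximation):
n = ((z_{α/2} + z_β) / d)²

z_{α/2} = 3.291 (for α = 0.001, two-sided)
z_β = 0.806 (for power = 0.79)
d = 0.46

n = ((3.291 + 0.806) / 0.46)²
n = (8.907)²
n ≈ 79.33
Round up to the next whole number: n = 80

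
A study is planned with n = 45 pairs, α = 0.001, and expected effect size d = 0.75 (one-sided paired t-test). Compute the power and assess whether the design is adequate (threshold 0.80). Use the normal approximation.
Power ≈ 0.97; the study is adequately powered (power ≥ 0.80)

Power calculation (paired t-test, normal approximation):
z_β = d · √n - z_α
z_β = 0.75 · √45 - 3.090
z_β = 0.75 · 6.708 - 3.090
z_β = 1.941

Power = Φ(z_β) = Φ(1.941) ≈ 0.974

Effect size d = 0.75 is medium by Cohen's convention (0.2/0.5/0.8).

Threshold: power ≥ 0.80 is conventionally adequate.
Power ≈ 0.97 → the study is adequately powered (power ≥ 0.80).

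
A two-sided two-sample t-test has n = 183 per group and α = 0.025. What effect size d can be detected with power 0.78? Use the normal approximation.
d ≈ 0.32

Minimum detectable effect (two-sample t-test, normal approximation):
d = (z_{α/2} + z_β) / √(n/2)
d = (2.241 + 0.772) / √(183/2)
d = 3.014 / 9.566
d ≈ 0.32

By Cohen's convention (0.2 small / 0.5 medium / 0.8 large): small effect.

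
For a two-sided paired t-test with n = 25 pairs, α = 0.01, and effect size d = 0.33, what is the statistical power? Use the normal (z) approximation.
Power ≈ 0.18

Power calculation (paired t-test, normal approximation):
z_β = d · √n - z_{α/2}
z_β = 0.33 · √25 - 2.576
z_β = 0.33 · 5.000 - 2.576
z_β = -0.926

Power = Φ(z_β) = Φ(-0.926) ≈ 0.177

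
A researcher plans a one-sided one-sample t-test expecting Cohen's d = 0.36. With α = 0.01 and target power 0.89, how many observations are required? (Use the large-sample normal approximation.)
n = 98

Sample size formula (one-sample t-test, normal approximation):
n = ((z_α + z_β) / d)²

z_α = 2.326 (for α = 0.01, one-sided)
z_β = 1.227 (for power = 0.89)
d = 0.36

n = ((2.326 + 1.227) / 0.36)²
n = (9.869)²
n ≈ 97.40
Round up to the next whole number: n = 98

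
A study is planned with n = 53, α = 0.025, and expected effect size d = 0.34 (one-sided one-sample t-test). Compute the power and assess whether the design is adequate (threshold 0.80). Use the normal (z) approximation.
Power ≈ 0.70; the study is underpowered (power < 0.80)

Power calculation (one-sample t-test, normal approximation):
z_β = d · √n - z_α
z_β = 0.34 · √53 - 1.960
z_β = 0.34 · 7.280 - 1.960
z_β = 0.515

Power = Φ(z_β) = Φ(0.515) ≈ 0.697

Effect size d = 0.34 is small by Cohen's convention (0.2/0.5/0.8).

Threshold: power ≥ 0.80 is conventionally adequate.
Power ≈ 0.70 → the study is underpowered (power < 0.80).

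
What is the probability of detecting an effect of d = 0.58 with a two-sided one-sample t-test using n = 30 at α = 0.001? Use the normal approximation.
Power ≈ 0.45

Power calculation (one-sample t-test, normal approximation):
z_β = d · √n - z_{α/2}
z_β = 0.58 · √30 - 3.291
z_β = 0.58 · 5.477 - 3.291
z_β = -0.114

Power = Φ(z_β) = Φ(-0.114) ≈ 0.455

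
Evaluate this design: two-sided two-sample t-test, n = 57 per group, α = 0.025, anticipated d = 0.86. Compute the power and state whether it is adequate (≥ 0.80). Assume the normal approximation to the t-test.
Power ≈ 0.99; the study is adequately powered (power ≥ 0.80)

Power calculation (two-sample t-test, normal approximation):
z_β = d · √(n/2) - z_{α/2}
z_β = 0.86 · √(57/2) - 2.241
z_β = 0.86 · 5.339 - 2.241
z_β = 2.350

Power = Φ(z_β) = Φ(2.350) ≈ 0.991

Effect size d = 0.86 is large by Cohen's convention (0.2/0.5/0.8).

Threshold: power ≥ 0.80 is conventionally adequate.
Power ≈ 0.99 → the study is adequately powered (power ≥ 0.80).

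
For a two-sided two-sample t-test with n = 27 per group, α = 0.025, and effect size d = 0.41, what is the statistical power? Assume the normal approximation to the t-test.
Power ≈ 0.23

Power calculation (two-sample t-test, normal approximation):
z_β = d · √(n/2) - z_{α/2}
z_β = 0.41 · √(27/2) - 2.241
z_β = 0.41 · 3.674 - 2.241
z_β = -0.735

Power = Φ(z_β) = Φ(-0.735) ≈ 0.231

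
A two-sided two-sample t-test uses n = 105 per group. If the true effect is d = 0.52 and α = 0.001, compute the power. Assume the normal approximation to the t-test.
Power ≈ 0.68

Power calculation (two-sample t-test, normal approximation):
z_β = d · √(n/2) - z_{α/2}
z_β = 0.52 · √(105/2) - 3.291
z_β = 0.52 · 7.246 - 3.291
z_β = 0.477

Power = Φ(z_β) = Φ(0.477) ≈ 0.683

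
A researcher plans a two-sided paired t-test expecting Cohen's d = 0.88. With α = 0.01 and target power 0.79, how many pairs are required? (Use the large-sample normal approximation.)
n = 15 pairs

Sample size formula (paired t-test, normal approximation):
n = ((z_{α/2} + z_β) / d)²

z_{α/2} = 2.576 (for α = 0.01, two-sided)
z_β = 0.806 (for power = 0.79)
d = 0.88

n = ((2.576 + 0.806) / 0.88)²
n = (3.843)²
n ≈ 14.77
Round up to the next whole number: n = 15 pairs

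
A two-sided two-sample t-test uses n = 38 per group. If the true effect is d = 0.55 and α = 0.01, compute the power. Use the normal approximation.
Power ≈ 0.43

Power calculation (two-sample t-test, normal approximation):
z_β = d · √(n/2) - z_{α/2}
z_β = 0.55 · √(38/2) - 2.576
z_β = 0.55 · 4.359 - 2.576
z_β = -0.178

Power = Φ(z_β) = Φ(-0.178) ≈ 0.429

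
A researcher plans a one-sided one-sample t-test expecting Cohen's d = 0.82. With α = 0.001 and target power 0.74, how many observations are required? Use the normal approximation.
n = 21

Sample size formula (one-sample t-test, normal approximation):
n = ((z_α + z_β) / d)²

z_α = 3.090 (for α = 0.001, one-sided)
z_β = 0.643 (for power = 0.74)
d = 0.82

n = ((3.090 + 0.643) / 0.82)²
n = (4.552)²
n ≈ 20.72
Round up to the next whole number: n = 21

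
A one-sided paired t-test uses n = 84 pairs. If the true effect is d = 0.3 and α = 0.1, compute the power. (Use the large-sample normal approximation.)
Power ≈ 0.93

Power calculation (paired t-test, normal approximation):
z_β = d · √n - z_α
z_β = 0.3 · √84 - 1.282
z_β = 0.3 · 9.165 - 1.282
z_β = 1.468

Power = Φ(z_β) = Φ(1.468) ≈ 0.929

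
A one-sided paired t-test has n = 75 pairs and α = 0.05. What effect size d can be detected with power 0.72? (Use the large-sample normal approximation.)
d ≈ 0.26

Minimum detectable effect (paired t-test, normal approximation):
d = (z_α + z_β) / √n
d = (1.645 + 0.583) / √75
d = 2.228 / 8.660
d ≈ 0.26

By Cohen's convention (0.2 small / 0.5 medium / 0.8 large): small effect.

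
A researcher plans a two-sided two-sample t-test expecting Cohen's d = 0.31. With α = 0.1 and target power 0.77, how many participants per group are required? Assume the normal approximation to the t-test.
n = 119 per group

Sample size formula (two-sample t-test, normal approximation):
n = 2 · ((z_{α/2} + z_β) / d)²

z_{α/2} = 1.645 (for α = 0.1, two-sided)
z_β = 0.739 (for power = 0.77)
d = 0.31

n = 2 · ((1.645 + 0.739) / 0.31)²
n = 2 · (7.690)²
n ≈ 118.27
Round up to the next whole number: n = 119 per group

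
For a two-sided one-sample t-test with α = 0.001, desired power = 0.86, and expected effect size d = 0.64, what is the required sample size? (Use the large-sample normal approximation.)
n = 47

Sample size formula (one-sample t-test, normal approximation):
n = ((z_{α/2} + z_β) / d)²

z_{α/2} = 3.291 (for α = 0.001, two-sided)
z_β = 1.080 (for power = 0.86)
d = 0.64

n = ((3.291 + 1.080) / 0.64)²
n = (6.830)²
n ≈ 46.65
Round up to the next whole number: n = 47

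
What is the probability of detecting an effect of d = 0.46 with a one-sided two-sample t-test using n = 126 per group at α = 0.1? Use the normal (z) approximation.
Power ≈ 0.99

Power calculation (two-sample t-test, normal approximation):
z_β = d · √(n/2) - z_α
z_β = 0.46 · √(126/2) - 1.282
z_β = 0.46 · 7.937 - 1.282
z_β = 2.370

Power = Φ(z_β) = Φ(2.370) ≈ 0.991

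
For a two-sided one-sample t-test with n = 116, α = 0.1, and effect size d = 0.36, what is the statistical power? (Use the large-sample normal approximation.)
Power ≈ 0.99

Power calculation (one-sample t-test, normal approximation):
z_β = d · √n - z_{α/2}
z_β = 0.36 · √116 - 1.645
z_β = 0.36 · 10.770 - 1.645
z_β = 2.232

Power = Φ(z_β) = Φ(2.232) ≈ 0.987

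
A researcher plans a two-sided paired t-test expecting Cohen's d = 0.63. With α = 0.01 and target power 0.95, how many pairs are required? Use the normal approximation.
n = 45 pairs

Sample size formula (paired t-test, normal approximation):
n = ((z_{α/2} + z_β) / d)²

z_{α/2} = 2.576 (for α = 0.01, two-sided)
z_β = 1.645 (for power = 0.95)
d = 0.63

n = ((2.576 + 1.645) / 0.63)²
n = (6.700)²
n ≈ 44.89
Round up to the next whole number: n = 45 pairs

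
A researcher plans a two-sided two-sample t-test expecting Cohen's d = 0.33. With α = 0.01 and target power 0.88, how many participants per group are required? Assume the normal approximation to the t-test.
n = 259 per group

Sample size formula (two-sample t-test, normal approximation):
n = 2 · ((z_{α/2} + z_β) / d)²

z_{α/2} = 2.576 (for α = 0.01, two-sided)
z_β = 1.175 (for power = 0.88)
d = 0.33

n = 2 · ((2.576 + 1.175) / 0.33)²
n = 2 · (11.367)²
n ≈ 258.42
Round up to the next whole number: n = 259 per group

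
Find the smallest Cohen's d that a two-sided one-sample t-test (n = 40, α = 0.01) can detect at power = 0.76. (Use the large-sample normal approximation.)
d ≈ 0.52

Minimum detectable effect (one-sample t-test, normal approximation):
d = (z_{α/2} + z_β) / √n
d = (2.576 + 0.706) / √40
d = 3.282 / 6.325
d ≈ 0.52

By Cohen's convention (0.2 small / 0.5 medium / 0.8 large): medium effect.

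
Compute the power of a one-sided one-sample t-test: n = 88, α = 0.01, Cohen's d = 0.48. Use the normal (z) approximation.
Power ≈ 0.99

Power calculation (one-sample t-test, normal approximation):
z_β = d · √n - z_α
z_β = 0.48 · √88 - 2.326
z_β = 0.48 · 9.381 - 2.326
z_β = 2.176

Power = Φ(z_β) = Φ(2.176) ≈ 0.985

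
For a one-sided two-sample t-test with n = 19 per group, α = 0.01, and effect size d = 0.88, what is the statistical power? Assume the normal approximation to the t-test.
Power ≈ 0.65

Power calculation (two-sample t-test, normal approximation):
z_β = d · √(n/2) - z_α
z_β = 0.88 · √(19/2) - 2.326
z_β = 0.88 · 3.082 - 2.326
z_β = 0.386

Power = Φ(z_β) = Φ(0.386) ≈ 0.650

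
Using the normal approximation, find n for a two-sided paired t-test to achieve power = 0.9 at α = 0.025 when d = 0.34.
n = 108 pairs

Sample size formula (paired t-test, normal approximation):
n = ((z_{α/2} + z_β) / d)²

z_{α/2} = 2.241 (for α = 0.025, two-sided)
z_β = 1.282 (for power = 0.9)
d = 0.34

n = ((2.241 + 1.282) / 0.34)²
n = (10.362)²
n ≈ 107.37
Round up to the next whole number: n = 108 pairs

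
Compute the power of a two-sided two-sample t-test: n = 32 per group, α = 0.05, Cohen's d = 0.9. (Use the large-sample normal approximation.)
Power ≈ 0.95

Power calculation (two-sample t-test, normal approximation):
z_β = d · √(n/2) - z_{α/2}
z_β = 0.9 · √(32/2) - 1.960
z_β = 0.9 · 4.000 - 1.960
z_β = 1.640

Power = Φ(z_β) = Φ(1.640) ≈ 0.950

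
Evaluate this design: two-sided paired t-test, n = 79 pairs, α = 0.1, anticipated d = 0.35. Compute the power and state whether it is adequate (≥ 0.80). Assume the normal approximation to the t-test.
Power ≈ 0.93; the study is adequately powered (power ≥ 0.80)

Power calculation (paired t-test, normal approximation):
z_β = d · √n - z_{α/2}
z_β = 0.35 · √79 - 1.645
z_β = 0.35 · 8.888 - 1.645
z_β = 1.466

Power = Φ(z_β) = Φ(1.466) ≈ 0.929

Effect size d = 0.35 is small by Cohen's convention (0.2/0.5/0.8).

Threshold: power ≥ 0.80 is conventionally adequate.
Power ≈ 0.93 → the study is adequately powered (power ≥ 0.80).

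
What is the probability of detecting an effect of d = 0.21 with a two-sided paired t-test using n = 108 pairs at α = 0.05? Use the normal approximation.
Power ≈ 0.59

Power calculation (paired t-test, normal approximation):
z_β = d · √n - z_{α/2}
z_β = 0.21 · √108 - 1.960
z_β = 0.21 · 10.392 - 1.960
z_β = 0.222

Power = Φ(z_β) = Φ(0.222) ≈ 0.588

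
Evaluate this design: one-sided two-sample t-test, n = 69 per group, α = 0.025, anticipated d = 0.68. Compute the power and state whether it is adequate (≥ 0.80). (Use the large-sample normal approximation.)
Power ≈ 0.98; the study is adequately powered (power ≥ 0.80)

Power calculation (two-sample t-test, normal approximation):
z_β = d · √(n/2) - z_α
z_β = 0.68 · √(69/2) - 1.960
z_β = 0.68 · 5.874 - 1.960
z_β = 2.034

Power = Φ(z_β) = Φ(2.034) ≈ 0.979

Effect size d = 0.68 is medium by Cohen's convention (0.2/0.5/0.8).

Threshold: power ≥ 0.80 is conventionally adequate.
Power ≈ 0.98 → the study is adequately powered (power ≥ 0.80).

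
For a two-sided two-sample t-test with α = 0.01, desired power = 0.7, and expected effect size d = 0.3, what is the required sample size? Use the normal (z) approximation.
n = 214 per group

Sample size formula (two-sample t-test, normal approximation):
n = 2 · ((z_{α/2} + z_β) / d)²

z_{α/2} = 2.576 (for α = 0.01, two-sided)
z_β = 0.524 (for power = 0.7)
d = 0.3

n = 2 · ((2.576 + 0.524) / 0.3)²
n = 2 · (10.333)²
n ≈ 213.54
Round up to the next whole number: n = 214 per group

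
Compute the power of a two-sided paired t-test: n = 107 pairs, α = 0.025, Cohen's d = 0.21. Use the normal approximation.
Power ≈ 0.47

Power calculation (paired t-test, normal approximation):
z_β = d · √n - z_{α/2}
z_β = 0.21 · √107 - 2.241
z_β = 0.21 · 10.344 - 2.241
z_β = -0.069

Power = Φ(z_β) = Φ(-0.069) ≈ 0.472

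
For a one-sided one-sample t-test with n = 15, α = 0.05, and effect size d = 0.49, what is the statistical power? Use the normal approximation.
Power ≈ 0.60

Power calculation (one-sample t-test, normal approximation):
z_β = d · √n - z_α
z_β = 0.49 · √15 - 1.645
z_β = 0.49 · 3.873 - 1.645
z_β = 0.253

Power = Φ(z_β) = Φ(0.253) ≈ 0.600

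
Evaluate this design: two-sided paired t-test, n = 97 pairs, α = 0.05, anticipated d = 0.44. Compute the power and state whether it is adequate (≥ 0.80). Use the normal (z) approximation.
Power ≈ 0.99; the study is adequately powered (power ≥ 0.80)

Power calculation (paired t-test, normal approximation):
z_β = d · √n - z_{α/2}
z_β = 0.44 · √97 - 1.960
z_β = 0.44 · 9.849 - 1.960
z_β = 2.374

Power = Φ(z_β) = Φ(2.374) ≈ 0.991

Effect size d = 0.44 is small by Cohen's convention (0.2/0.5/0.8).

Threshold: power ≥ 0.80 is conventionally adequate.
Power ≈ 0.99 → the study is adequately powered (power ≥ 0.80).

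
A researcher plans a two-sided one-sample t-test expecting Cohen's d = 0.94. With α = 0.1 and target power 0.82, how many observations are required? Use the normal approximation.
n = 8

Sample size formula (one-sample t-test, normal approximation):
n = ((z_{α/2} + z_β) / d)²

z_{α/2} = 1.645 (for α = 0.1, two-sided)
z_β = 0.915 (for power = 0.82)
d = 0.94

n = ((1.645 + 0.915) / 0.94)²
n = (2.723)²
n ≈ 7.41
Round up to the next whole number: n = 8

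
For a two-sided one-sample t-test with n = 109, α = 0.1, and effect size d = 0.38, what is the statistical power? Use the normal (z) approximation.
Power ≈ 0.99

Power calculation (one-sample t-test, normal approximation):
z_β = d · √n - z_{α/2}
z_β = 0.38 · √109 - 1.645
z_β = 0.38 · 10.440 - 1.645
z_β = 2.322

Power = Φ(z_β) = Φ(2.322) ≈ 0.990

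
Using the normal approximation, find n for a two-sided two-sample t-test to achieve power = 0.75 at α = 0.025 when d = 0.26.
n = 252 per group

Sample size formula (two-sample t-test, normal approximation):
n = 2 · ((z_{α/2} + z_β) / d)²

z_{α/2} = 2.241 (for α = 0.025, two-sided)
z_β = 0.674 (for power = 0.75)
d = 0.26

n = 2 · ((2.241 + 0.674) / 0.26)²
n = 2 · (11.212)²
n ≈ 251.42
Round up to the next whole number: n = 252 per group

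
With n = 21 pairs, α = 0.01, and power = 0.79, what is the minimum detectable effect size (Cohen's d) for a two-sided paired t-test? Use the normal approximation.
d ≈ 0.74

Minimum detectable effect (paired t-test, normal approximation):
d = (z_{α/2} + z_β) / √n
d = (2.576 + 0.806) / √21
d = 3.382 / 4.583
d ≈ 0.74

By Cohen's convention (0.2 small / 0.5 medium / 0.8 large): medium effect.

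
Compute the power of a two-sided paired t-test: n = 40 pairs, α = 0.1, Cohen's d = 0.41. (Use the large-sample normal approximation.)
Power ≈ 0.83

Power calculation (paired t-test, normal approximation):
z_β = d · √n - z_{α/2}
z_β = 0.41 · √40 - 1.645
z_β = 0.41 · 6.325 - 1.645
z_β = 0.948

Power = Φ(z_β) = Φ(0.948) ≈ 0.828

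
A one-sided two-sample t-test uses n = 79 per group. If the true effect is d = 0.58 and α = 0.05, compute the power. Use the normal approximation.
Power ≈ 0.98

Power calculation (two-sample t-test, normal approximation):
z_β = d · √(n/2) - z_α
z_β = 0.58 · √(79/2) - 1.645
z_β = 0.58 · 6.285 - 1.645
z_β = 2.000

Power = Φ(z_β) = Φ(2.000) ≈ 0.977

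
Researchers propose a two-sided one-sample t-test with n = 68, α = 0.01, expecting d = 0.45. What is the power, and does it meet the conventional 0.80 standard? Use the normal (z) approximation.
Power ≈ 0.87; the study is adequately powered (power ≥ 0.80)

Power calculation (one-sample t-test, normal approximation):
z_β = d · √n - z_{α/2}
z_β = 0.45 · √68 - 2.576
z_β = 0.45 · 8.246 - 2.576
z_β = 1.135

Power = Φ(z_β) = Φ(1.135) ≈ 0.872

Effect size d = 0.45 is small by Cohen's convention (0.2/0.5/0.8).

Threshold: power ≥ 0.80 is conventionally adequate.
Power ≈ 0.87 → the study is adequately powered (power ≥ 0.80).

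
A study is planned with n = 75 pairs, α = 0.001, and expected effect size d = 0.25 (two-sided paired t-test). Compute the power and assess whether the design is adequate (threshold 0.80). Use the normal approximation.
Power ≈ 0.13; the study is underpowered (power < 0.80)

Power calculation (paired t-test, normal approximation):
z_β = d · √n - z_{α/2}
z_β = 0.25 · √75 - 3.291
z_β = 0.25 · 8.660 - 3.291
z_β = -1.125

Power = Φ(z_β) = Φ(-1.125) ≈ 0.130

Effect size d = 0.25 is small by Cohen's convention (0.2/0.5/0.8).

Threshold: power ≥ 0.80 is conventionally adequate.
Power ≈ 0.13 → the study is underpowered (power < 0.80).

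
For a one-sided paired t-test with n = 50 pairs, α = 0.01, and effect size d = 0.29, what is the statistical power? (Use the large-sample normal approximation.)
Power ≈ 0.39

Power calculation (paired t-test, normal approximation):
z_β = d · √n - z_α
z_β = 0.29 · √50 - 2.326
z_β = 0.29 · 7.071 - 2.326
z_β = -0.276

Power = Φ(z_β) = Φ(-0.276) ≈ 0.391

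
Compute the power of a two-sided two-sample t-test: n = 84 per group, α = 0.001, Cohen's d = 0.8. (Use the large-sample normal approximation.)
Power ≈ 0.97

Power calculation (two-sample t-test, normal approximation):
z_β = d · √(n/2) - z_{α/2}
z_β = 0.8 · √(84/2) - 3.291
z_β = 0.8 · 6.481 - 3.291
z_β = 1.894

Power = Φ(z_β) = Φ(1.894) ≈ 0.971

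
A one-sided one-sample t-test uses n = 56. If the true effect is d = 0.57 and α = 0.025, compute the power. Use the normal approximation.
Power ≈ 0.99

Power calculation (one-sample t-test, normal approximation):
z_β = d · √n - z_α
z_β = 0.57 · √56 - 1.960
z_β = 0.57 · 7.483 - 1.960
z_β = 2.306

Power = Φ(z_β) = Φ(2.306) ≈ 0.989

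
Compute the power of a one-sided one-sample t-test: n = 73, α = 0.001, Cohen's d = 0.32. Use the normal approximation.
Power ≈ 0.36

Power calculation (one-sample t-test, normal approximation):
z_β = d · √n - z_α
z_β = 0.32 · √73 - 3.090
z_β = 0.32 · 8.544 - 3.090
z_β = -0.356

Power = Φ(z_β) = Φ(-0.356) ≈ 0.361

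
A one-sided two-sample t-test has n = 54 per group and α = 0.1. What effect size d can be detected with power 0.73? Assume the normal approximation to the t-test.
d ≈ 0.36

Minimum detectable effect (two-sample t-test, normal approximation):
d = (z_α + z_β) / √(n/2)
d = (1.282 + 0.613) / √(54/2)
d = 1.894 / 5.196
d ≈ 0.36

By Cohen's convention (0.2 small / 0.5 medium / 0.8 large): small effect.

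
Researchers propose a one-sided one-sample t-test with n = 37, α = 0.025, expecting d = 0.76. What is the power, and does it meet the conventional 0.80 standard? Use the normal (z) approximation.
Power ≈ 1.00; the study is adequately powered (power ≥ 0.80)

Power calculation (one-sample t-test, normal approximation):
z_β = d · √n - z_α
z_β = 0.76 · √37 - 1.960
z_β = 0.76 · 6.083 - 1.960
z_β = 2.663

Power = Φ(z_β) = Φ(2.663) ≈ 0.996

Effect size d = 0.76 is medium by Cohen's convention (0.2/0.5/0.8).

Threshold: power ≥ 0.80 is conventionally adequate.
Power ≈ 1.00 → the study is adequately powered (power ≥ 0.80).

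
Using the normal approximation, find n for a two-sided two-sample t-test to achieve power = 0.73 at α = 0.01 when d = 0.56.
n = 65 per group

Sample size formula (two-sample t-test, normal approximation):
n = 2 · ((z_{α/2} + z_β) / d)²

z_{α/2} = 2.576 (for α = 0.01, two-sided)
z_β = 0.613 (for power = 0.73)
d = 0.56

n = 2 · ((2.576 + 0.613) / 0.56)²
n = 2 · (5.695)²
n ≈ 64.87
Round up to the next whole number: n = 65 per group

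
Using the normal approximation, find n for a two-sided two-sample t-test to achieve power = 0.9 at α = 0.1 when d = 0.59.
n = 50 per group

Sample size formula (two-sample t-test, normal approximation):
n = 2 · ((z_{α/2} + z_β) / d)²

z_{α/2} = 1.645 (for α = 0.1, two-sided)
z_β = 1.282 (for power = 0.9)
d = 0.59

n = 2 · ((1.645 + 1.282) / 0.59)²
n = 2 · (4.961)²
n ≈ 49.22
Round up to the next whole number: n = 50 per group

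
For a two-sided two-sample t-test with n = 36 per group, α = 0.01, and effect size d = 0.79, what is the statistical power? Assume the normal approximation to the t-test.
Power ≈ 0.78

Power calculation (two-sample t-test, normal approximation):
z_β = d · √(n/2) - z_{α/2}
z_β = 0.79 · √(36/2) - 2.576
z_β = 0.79 · 4.243 - 2.576
z_β = 0.776

Power = Φ(z_β) = Φ(0.776) ≈ 0.781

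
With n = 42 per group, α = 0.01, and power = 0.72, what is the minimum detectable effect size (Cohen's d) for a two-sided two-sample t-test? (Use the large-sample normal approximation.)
d ≈ 0.69

Minimum detectable effect (two-sample t-test, normal approximation):
d = (z_{α/2} + z_β) / √(n/2)
d = (2.576 + 0.583) / √(42/2)
d = 3.159 / 4.583
d ≈ 0.69

By Cohen's convention (0.2 small / 0.5 medium / 0.8 large): medium effect.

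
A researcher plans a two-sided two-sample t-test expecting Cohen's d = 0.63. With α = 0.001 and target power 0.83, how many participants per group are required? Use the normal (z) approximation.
n = 91 per group

Sample size formula (two-sample t-test, normal approximation):
n = 2 · ((z_{α/2} + z_β) / d)²

z_{α/2} = 3.291 (for α = 0.001, two-sided)
z_β = 0.954 (for power = 0.83)
d = 0.63

n = 2 · ((3.291 + 0.954) / 0.63)²
n = 2 · (6.738)²
n ≈ 90.80
Round up to the next whole number: n = 91 per group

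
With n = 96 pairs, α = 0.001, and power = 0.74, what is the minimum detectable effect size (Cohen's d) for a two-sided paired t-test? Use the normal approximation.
d ≈ 0.40

Minimum detectable effect (paired t-test, normal approximation):
d = (z_{α/2} + z_β) / √n
d = (3.291 + 0.643) / √96
d = 3.934 / 9.798
d ≈ 0.40

By Cohen's convention (0.2 small / 0.5 medium / 0.8 large): small effect.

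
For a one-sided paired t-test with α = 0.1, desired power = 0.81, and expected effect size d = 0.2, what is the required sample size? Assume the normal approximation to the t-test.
n = 117 pairs

Sample size formula (paired t-test, normal approximation):
n = ((z_α + z_β) / d)²

z_α = 1.282 (for α = 0.1, one-sided)
z_β = 0.878 (for power = 0.81)
d = 0.2

n = ((1.282 + 0.878) / 0.2)²
n = (10.800)²
n ≈ 116.64
Round up to the next whole number: n = 117 pairs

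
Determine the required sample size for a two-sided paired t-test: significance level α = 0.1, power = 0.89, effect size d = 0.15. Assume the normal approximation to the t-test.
n = 367 pairs

Sample size formula (paired t-test, normal approximation):
n = ((z_{α/2} + z_β) / d)²

z_{α/2} = 1.645 (for α = 0.1, two-sided)
z_β = 1.227 (for power = 0.89)
d = 0.15

n = ((1.645 + 1.227) / 0.15)²
n = (19.147)²
n ≈ 366.61
Round up to the next whole number: n = 367 pairs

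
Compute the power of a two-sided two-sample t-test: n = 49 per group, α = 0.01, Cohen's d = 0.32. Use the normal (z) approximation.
Power ≈ 0.16

Power calculation (two-sample t-test, normal approximation):
z_β = d · √(n/2) - z_{α/2}
z_β = 0.32 · √(49/2) - 2.576
z_β = 0.32 · 4.950 - 2.576
z_β = -0.992

Power = Φ(z_β) = Φ(-0.992) ≈ 0.161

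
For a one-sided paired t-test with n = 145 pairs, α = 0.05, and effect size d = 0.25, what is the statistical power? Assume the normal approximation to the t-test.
Power ≈ 0.91

Power calculation (paired t-test, normal approximation):
z_β = d · √n - z_α
z_β = 0.25 · √145 - 1.645
z_β = 0.25 · 12.042 - 1.645
z_β = 1.366

Power = Φ(z_β) = Φ(1.366) ≈ 0.914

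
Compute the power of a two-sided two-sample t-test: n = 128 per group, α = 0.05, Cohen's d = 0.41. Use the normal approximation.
Power ≈ 0.91

Power calculation (two-sample t-test, normal approximation):
z_β = d · √(n/2) - z_{α/2}
z_β = 0.41 · √(128/2) - 1.960
z_β = 0.41 · 8.000 - 1.960
z_β = 1.320

Power = Φ(z_β) = Φ(1.320) ≈ 0.907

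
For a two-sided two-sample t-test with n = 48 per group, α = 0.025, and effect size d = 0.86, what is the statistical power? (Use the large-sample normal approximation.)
Power ≈ 0.98

Power calculation (two-sample t-test, normal approximation):
z_β = d · √(n/2) - z_{α/2}
z_β = 0.86 · √(48/2) - 2.241
z_β = 0.86 · 4.899 - 2.241
z_β = 1.972

Power = Φ(z_β) = Φ(1.972) ≈ 0.976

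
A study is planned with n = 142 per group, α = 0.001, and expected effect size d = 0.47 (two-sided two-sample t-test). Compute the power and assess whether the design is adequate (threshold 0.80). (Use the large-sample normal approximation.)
Power ≈ 0.75; the study is underpowered (power < 0.80)

Power calculation (two-sample t-test, normal approximation):
z_β = d · √(n/2) - z_{α/2}
z_β = 0.47 · √(142/2) - 3.291
z_β = 0.47 · 8.426 - 3.291
z_β = 0.670

Power = Φ(z_β) = Φ(0.670) ≈ 0.748

Effect size d = 0.47 is small by Cohen's convention (0.2/0.5/0.8).

Threshold: power ≥ 0.80 is conventionally adequate.
Power ≈ 0.75 → the study is underpowered (power < 0.80).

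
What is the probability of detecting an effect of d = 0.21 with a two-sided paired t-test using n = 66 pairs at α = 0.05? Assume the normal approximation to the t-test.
Power ≈ 0.40

Power calculation (paired t-test, normal approximation):
z_β = d · √n - z_{α/2}
z_β = 0.21 · √66 - 1.960
z_β = 0.21 · 8.124 - 1.960
z_β = -0.254

Power = Φ(z_β) = Φ(-0.254) ≈ 0.400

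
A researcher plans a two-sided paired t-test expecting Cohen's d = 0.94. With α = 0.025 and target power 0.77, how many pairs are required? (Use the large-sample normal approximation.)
n = 11 pairs

Sample size formula (paired t-test, normal approximation):
n = ((z_{α/2} + z_β) / d)²

z_{α/2} = 2.241 (for α = 0.025, two-sided)
z_β = 0.739 (for power = 0.77)
d = 0.94

n = ((2.241 + 0.739) / 0.94)²
n = (3.170)²
n ≈ 10.05
Round up to the next whole number: n = 11 pairs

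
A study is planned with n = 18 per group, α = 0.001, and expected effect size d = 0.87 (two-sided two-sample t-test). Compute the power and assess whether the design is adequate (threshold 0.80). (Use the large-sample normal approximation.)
Power ≈ 0.25; the study is underpowered (power < 0.80)

Power calculation (two-sample t-test, normal approximation):
z_β = d · √(n/2) - z_{α/2}
z_β = 0.87 · √(18/2) - 3.291
z_β = 0.87 · 3.000 - 3.291
z_β = -0.681

Power = Φ(z_β) = Φ(-0.681) ≈ 0.248

Effect size d = 0.87 is large by Cohen's convention (0.2/0.5/0.8).

Threshold: power ≥ 0.80 is conventionally adequate.
Power ≈ 0.25 → the study is underpowered (power < 0.80).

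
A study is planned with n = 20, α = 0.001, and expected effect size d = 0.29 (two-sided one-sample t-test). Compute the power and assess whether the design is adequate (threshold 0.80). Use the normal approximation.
Power ≈ 0.02; the study is underpowered (power < 0.80)

Power calculation (one-sample t-test, normal approximation):
z_β = d · √n - z_{α/2}
z_β = 0.29 · √20 - 3.291
z_β = 0.29 · 4.472 - 3.291
z_β = -1.994

Power = Φ(z_β) = Φ(-1.994) ≈ 0.023

Effect size d = 0.29 is small by Cohen's convention (0.2/0.5/0.8).

Threshold: power ≥ 0.80 is conventionally adequate.
Power ≈ 0.02 → the study is underpowered (power < 0.80).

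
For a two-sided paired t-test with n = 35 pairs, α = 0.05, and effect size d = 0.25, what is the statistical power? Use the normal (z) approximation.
Power ≈ 0.32

Power calculation (paired t-test, normal approximation):
z_β = d · √n - z_{α/2}
z_β = 0.25 · √35 - 1.960
z_β = 0.25 · 5.916 - 1.960
z_β = -0.481

Power = Φ(z_β) = Φ(-0.481) ≈ 0.315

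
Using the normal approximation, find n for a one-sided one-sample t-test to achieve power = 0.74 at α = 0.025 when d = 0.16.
n = 265

Sample size formula (one-sample t-test, normal approximation):
n = ((z_α + z_β) / d)²

z_α = 1.960 (for α = 0.025, one-sided)
z_β = 0.643 (for power = 0.74)
d = 0.16

n = ((1.960 + 0.643) / 0.16)²
n = (16.269)²
n ≈ 264.68
Round up to the next whole number: n = 265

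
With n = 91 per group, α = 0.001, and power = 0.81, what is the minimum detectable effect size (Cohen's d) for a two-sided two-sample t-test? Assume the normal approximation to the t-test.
d ≈ 0.62

Minimum detectable effect (two-sample t-test, normal approximation):
d = (z_{α/2} + z_β) / √(n/2)
d = (3.291 + 0.878) / √(91/2)
d = 4.168 / 6.745
d ≈ 0.62

By Cohen's convention (0.2 small / 0.5 medium / 0.8 large): medium effect.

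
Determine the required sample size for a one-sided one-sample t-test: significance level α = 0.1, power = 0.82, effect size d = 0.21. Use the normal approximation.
n = 110

Sample size formula (one-sample t-test, normal approximation):
n = ((z_α + z_β) / d)²

z_α = 1.282 (for α = 0.1, one-sided)
z_β = 0.915 (for power = 0.82)
d = 0.21

n = ((1.282 + 0.915) / 0.21)²
n = (10.462)²
n ≈ 109.45
Round up to the next whole number: n = 110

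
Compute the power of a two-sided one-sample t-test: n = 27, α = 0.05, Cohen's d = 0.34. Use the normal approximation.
Power ≈ 0.42

Power calculation (one-sample t-test, normal approximation):
z_β = d · √n - z_{α/2}
z_β = 0.34 · √27 - 1.960
z_β = 0.34 · 5.196 - 1.960
z_β = -0.193

Power = Φ(z_β) = Φ(-0.193) ≈ 0.423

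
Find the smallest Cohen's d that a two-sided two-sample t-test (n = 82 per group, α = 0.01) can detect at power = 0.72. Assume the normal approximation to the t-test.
d ≈ 0.49

Minimum detectable effect (two-sample t-test, normal approximation):
d = (z_{α/2} + z_β) / √(n/2)
d = (2.576 + 0.583) / √(82/2)
d = 3.159 / 6.403
d ≈ 0.49

By Cohen's convention (0.2 small / 0.5 medium / 0.8 large): small effect.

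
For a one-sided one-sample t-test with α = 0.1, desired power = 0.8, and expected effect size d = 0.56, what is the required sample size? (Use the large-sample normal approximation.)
n = 15

Sample size formula (one-sample t-test, normal approximation):
n = ((z_α + z_β) / d)²

z_α = 1.282 (for α = 0.1, one-sided)
z_β = 0.842 (for power = 0.8)
d = 0.56

n = ((1.282 + 0.842) / 0.56)²
n = (3.793)²
n ≈ 14.39
Round up to the next whole number: n = 15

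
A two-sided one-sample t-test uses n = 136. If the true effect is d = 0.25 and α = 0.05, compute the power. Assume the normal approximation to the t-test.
Power ≈ 0.83

Power calculation (one-sample t-test, normal approximation):
z_β = d · √n - z_{α/2}
z_β = 0.25 · √136 - 1.960
z_β = 0.25 · 11.662 - 1.960
z_β = 0.956

Power = Φ(z_β) = Φ(0.956) ≈ 0.830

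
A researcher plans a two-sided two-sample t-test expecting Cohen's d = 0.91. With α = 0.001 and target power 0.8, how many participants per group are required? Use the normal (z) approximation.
n = 42 per group

Sample size formula (two-sample t-test, normal approximation):
n = 2 · ((z_{α/2} + z_β) / d)²

z_{α/2} = 3.291 (for α = 0.001, two-sided)
z_β = 0.842 (for power = 0.8)
d = 0.91

n = 2 · ((3.291 + 0.842) / 0.91)²
n = 2 · (4.542)²
n ≈ 41.26
Round up to the next whole number: n = 42 per group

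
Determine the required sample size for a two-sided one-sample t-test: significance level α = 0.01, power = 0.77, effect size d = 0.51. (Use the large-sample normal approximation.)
n = 43

Sample size formula (one-sample t-test, normal approximation):
n = ((z_{α/2} + z_β) / d)²

z_{α/2} = 2.576 (for α = 0.01, two-sided)
z_β = 0.739 (for power = 0.77)
d = 0.51

n = ((2.576 + 0.739) / 0.51)²
n = (6.500)²
n ≈ 42.25
Round up to the next whole number: n = 43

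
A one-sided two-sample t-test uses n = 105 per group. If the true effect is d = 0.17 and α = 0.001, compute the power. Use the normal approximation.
Power ≈ 0.03

Power calculation (two-sample t-test, normal approximation):
z_β = d · √(n/2) - z_α
z_β = 0.17 · √(105/2) - 3.090
z_β = 0.17 · 7.246 - 3.090
z_β = -1.858

Power = Φ(z_β) = Φ(-1.858) ≈ 0.032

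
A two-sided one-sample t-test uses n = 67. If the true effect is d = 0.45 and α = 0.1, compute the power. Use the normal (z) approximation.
Power ≈ 0.98

Power calculation (one-sample t-test, normal approximation):
z_β = d · √n - z_{α/2}
z_β = 0.45 · √67 - 1.645
z_β = 0.45 · 8.185 - 1.645
z_β = 2.039

Power = Φ(z_β) = Φ(2.039) ≈ 0.979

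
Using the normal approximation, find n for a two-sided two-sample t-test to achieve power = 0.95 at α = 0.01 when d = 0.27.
n = 489 per group

Sample size formula (two-sample t-test, normal approximation):
n = 2 · ((z_{α/2} + z_β) / d)²

z_{α/2} = 2.576 (for α = 0.01, two-sided)
z_β = 1.645 (for power = 0.95)
d = 0.27

n = 2 · ((2.576 + 1.645) / 0.27)²
n = 2 · (15.633)²
n ≈ 488.78
Round up to the next whole number: n = 489 per group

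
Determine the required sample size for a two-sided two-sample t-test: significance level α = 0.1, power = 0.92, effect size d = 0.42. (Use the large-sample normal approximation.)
n = 106 per group

Sample size formula (two-sample t-test, normal approximation):
n = 2 · ((z_{α/2} + z_β) / d)²

z_{α/2} = 1.645 (for α = 0.1, two-sided)
z_β = 1.405 (for power = 0.92)
d = 0.42

n = 2 · ((1.645 + 1.405) / 0.42)²
n = 2 · (7.262)²
n ≈ 105.47
Round up to the next whole number: n = 106 per group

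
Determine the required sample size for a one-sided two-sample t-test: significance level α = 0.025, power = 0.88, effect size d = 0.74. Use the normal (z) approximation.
n = 36 per group

Sample size formula (two-sample t-test, normal approximation):
n = 2 · ((z_α + z_β) / d)²

z_α = 1.960 (for α = 0.025, one-sided)
z_β = 1.175 (for power = 0.88)
d = 0.74

n = 2 · ((1.960 + 1.175) / 0.74)²
n = 2 · (4.236)²
n ≈ 35.89
Round up to the next whole number: n = 36 per group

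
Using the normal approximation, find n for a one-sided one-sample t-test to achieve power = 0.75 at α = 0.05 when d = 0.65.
n = 13

Sample size formula (one-sample t-test, normal approximation):
n = ((z_α + z_β) / d)²

z_α = 1.645 (for α = 0.05, one-sided)
z_β = 0.674 (for power = 0.75)
d = 0.65

n = ((1.645 + 0.674) / 0.65)²
n = (3.568)²
n ≈ 12.73
Round up to the next whole number: n = 13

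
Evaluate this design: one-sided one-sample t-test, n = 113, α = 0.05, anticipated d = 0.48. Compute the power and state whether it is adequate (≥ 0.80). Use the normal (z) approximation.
Power ≈ 1.00; the study is adequately powered (power ≥ 0.80)

Power calculation (one-sample t-test, normal approximation):
z_β = d · √n - z_α
z_β = 0.48 · √113 - 1.645
z_β = 0.48 · 10.630 - 1.645
z_β = 3.458

Power = Φ(z_β) = Φ(3.458) ≈ 1.000

Effect size d = 0.48 is small by Cohen's convention (0.2/0.5/0.8).

Threshold: power ≥ 0.80 is conventionally adequate.
Power ≈ 1.00 → the study is adequately powered (power ≥ 0.80).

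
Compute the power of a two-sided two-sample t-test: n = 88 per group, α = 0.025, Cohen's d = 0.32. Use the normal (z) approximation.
Power ≈ 0.45

Power calculation (two-sample t-test, normal approximation):
z_β = d · √(n/2) - z_{α/2}
z_β = 0.32 · √(88/2) - 2.241
z_β = 0.32 · 6.633 - 2.241
z_β = -0.119

Power = Φ(z_β) = Φ(-0.119) ≈ 0.453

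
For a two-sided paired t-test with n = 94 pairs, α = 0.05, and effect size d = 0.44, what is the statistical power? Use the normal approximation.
Power ≈ 0.99

Power calculation (paired t-test, normal approximation):
z_β = d · √n - z_{α/2}
z_β = 0.44 · √94 - 1.960
z_β = 0.44 · 9.695 - 1.960
z_β = 2.306

Power = Φ(z_β) = Φ(2.306) ≈ 0.989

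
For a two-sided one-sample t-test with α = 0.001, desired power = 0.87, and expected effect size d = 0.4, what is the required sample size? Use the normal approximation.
n = 122

Sample size formula (one-sample t-test, normal approximation):
n = ((z_{α/2} + z_β) / d)²

z_{α/2} = 3.291 (for α = 0.001, two-sided)
z_β = 1.126 (for power = 0.87)
d = 0.4

n = ((3.291 + 1.126) / 0.4)²
n = (11.043)²
n ≈ 121.95
Round up to the next whole number: n = 122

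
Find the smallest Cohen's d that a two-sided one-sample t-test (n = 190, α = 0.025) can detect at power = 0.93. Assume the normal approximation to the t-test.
d ≈ 0.27

Minimum detectable effect (one-sample t-test, normal approximation):
d = (z_{α/2} + z_β) / √n
d = (2.241 + 1.476) / √190
d = 3.717 / 13.784
d ≈ 0.27

By Cohen's convention (0.2 small / 0.5 medium / 0.8 large): small effect.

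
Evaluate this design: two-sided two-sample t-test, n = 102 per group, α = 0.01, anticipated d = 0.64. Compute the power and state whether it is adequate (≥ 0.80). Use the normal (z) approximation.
Power ≈ 0.98; the study is adequately powered (power ≥ 0.80)

Power calculation (two-sample t-test, normal approximation):
z_β = d · √(n/2) - z_{α/2}
z_β = 0.64 · √(102/2) - 2.576
z_β = 0.64 · 7.141 - 2.576
z_β = 1.995

Power = Φ(z_β) = Φ(1.995) ≈ 0.977

Effect size d = 0.64 is medium by Cohen's convention (0.2/0.5/0.8).

Threshold: power ≥ 0.80 is conventionally adequate.
Power ≈ 0.98 → the study is adequately powered (power ≥ 0.80).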